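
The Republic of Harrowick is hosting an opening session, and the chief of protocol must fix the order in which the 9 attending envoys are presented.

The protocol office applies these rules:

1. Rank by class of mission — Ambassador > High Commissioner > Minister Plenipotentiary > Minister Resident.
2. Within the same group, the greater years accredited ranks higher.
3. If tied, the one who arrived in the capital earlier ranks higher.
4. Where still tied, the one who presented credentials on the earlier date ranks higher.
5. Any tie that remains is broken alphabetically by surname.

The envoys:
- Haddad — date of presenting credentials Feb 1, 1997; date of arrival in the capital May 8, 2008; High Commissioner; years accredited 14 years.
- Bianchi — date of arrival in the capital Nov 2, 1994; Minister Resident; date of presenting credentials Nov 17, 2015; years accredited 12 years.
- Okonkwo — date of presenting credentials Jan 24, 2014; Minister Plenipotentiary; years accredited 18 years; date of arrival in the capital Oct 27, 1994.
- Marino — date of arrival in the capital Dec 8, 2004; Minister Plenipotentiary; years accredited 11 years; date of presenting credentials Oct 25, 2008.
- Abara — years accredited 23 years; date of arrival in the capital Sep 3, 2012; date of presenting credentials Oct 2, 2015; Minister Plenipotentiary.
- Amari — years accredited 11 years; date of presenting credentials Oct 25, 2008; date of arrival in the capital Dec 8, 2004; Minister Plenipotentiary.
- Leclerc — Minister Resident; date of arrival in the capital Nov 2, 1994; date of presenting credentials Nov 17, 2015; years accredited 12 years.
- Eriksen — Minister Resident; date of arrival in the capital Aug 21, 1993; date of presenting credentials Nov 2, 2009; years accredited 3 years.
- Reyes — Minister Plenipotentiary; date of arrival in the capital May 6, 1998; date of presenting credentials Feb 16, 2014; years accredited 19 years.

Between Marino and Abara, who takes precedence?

Abara

By class of mission: Haddad (High Commissioner); then Abara, Reyes, Okonkwo, Amari and Marino (Minister Plenipotentiary); then Bianchi, Leclerc and Eriksen (Minister Resident).
Among Abara, Reyes, Okonkwo, Amari and Marino, by years accredited (higher first): Abara (23 years) before Reyes (19 years) before Okonkwo (18 years) before Amari and Marino (11 years).
Amari and Marino both have date of arrival in the capital Dec 8, 2004, so the next rule applies.
Amari and Marino both have date of presenting credentials Oct 25, 2008, so the next rule applies.
Among Amari and Marino, alphabetically by surname: Amari before Marino.
Among Bianchi, Leclerc and Eriksen, by years accredited (higher first): Bianchi and Leclerc (12 years) before Eriksen (3 years).
Bianchi and Leclerc both have date of arrival in the capital Nov 2, 1994, so the next rule applies.
Bianchi and Leclerc both have date of presenting credentials Nov 17, 2015, so the next rule applies.
Among Bianchi and Leclerc, alphabetically by surname: Bianchi before Leclerc.
So Abara takes precedence.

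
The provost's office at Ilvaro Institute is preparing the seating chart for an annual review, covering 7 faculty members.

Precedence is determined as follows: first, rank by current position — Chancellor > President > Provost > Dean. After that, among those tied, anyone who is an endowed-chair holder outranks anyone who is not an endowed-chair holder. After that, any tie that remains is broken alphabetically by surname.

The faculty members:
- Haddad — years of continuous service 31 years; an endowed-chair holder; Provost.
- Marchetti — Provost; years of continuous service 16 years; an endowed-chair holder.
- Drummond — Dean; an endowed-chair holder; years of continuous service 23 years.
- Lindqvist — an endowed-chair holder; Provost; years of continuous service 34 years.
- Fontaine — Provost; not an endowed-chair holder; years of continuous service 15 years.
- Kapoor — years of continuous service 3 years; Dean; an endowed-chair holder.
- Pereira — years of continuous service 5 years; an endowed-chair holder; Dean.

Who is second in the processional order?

Lindqvist

By current position: Haddad, Lindqvist, Marchetti and Fontaine (Provost); then Drummond, Kapoor and Pereira (Dean).
Among Haddad, Lindqvist, Marchetti and Fontaine, an endowed-chair holder before not an endowed-chair holder: Haddad, Lindqvist and Marchetti (an endowed-chair holder) before Fontaine (not an endowed-chair holder).
Among Haddad, Lindqvist and Marchetti, alphabetically by surname: Haddad before Lindqvist before Marchetti.
Drummond, Kapoor and Pereira are each an endowed-chair holder, so the next rule applies.
Among Drummond, Kapoor and Pereira, alphabetically by surname: Drummond before Kapoor before Pereira.
Order: Haddad, Lindqvist, Marchetti, Fontaine, Drummond, Kapoor, Pereira.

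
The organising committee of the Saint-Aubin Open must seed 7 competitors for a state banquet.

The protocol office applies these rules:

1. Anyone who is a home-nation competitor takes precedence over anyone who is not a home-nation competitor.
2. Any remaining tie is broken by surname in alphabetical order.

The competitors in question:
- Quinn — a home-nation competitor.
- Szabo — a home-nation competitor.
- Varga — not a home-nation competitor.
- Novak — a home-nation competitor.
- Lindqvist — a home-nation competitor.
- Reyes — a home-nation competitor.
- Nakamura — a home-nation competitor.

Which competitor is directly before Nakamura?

By the first rule: Lindqvist, Nakamura, Novak, Quinn, Reyes and Szabo (each a home-nation competitor); then Varga (not a home-nation competitor).
Among Lindqvist, Nakamura, Novak, Quinn, Reyes and Szabo, alphabetically by surname: Lindqvist before Nakamura before Novak before Quinn before Reyes before Szabo.
Order: Lindqvist, Nakamura, Novak, Quinn, Reyes, Szabo, Varga.

Lindqvist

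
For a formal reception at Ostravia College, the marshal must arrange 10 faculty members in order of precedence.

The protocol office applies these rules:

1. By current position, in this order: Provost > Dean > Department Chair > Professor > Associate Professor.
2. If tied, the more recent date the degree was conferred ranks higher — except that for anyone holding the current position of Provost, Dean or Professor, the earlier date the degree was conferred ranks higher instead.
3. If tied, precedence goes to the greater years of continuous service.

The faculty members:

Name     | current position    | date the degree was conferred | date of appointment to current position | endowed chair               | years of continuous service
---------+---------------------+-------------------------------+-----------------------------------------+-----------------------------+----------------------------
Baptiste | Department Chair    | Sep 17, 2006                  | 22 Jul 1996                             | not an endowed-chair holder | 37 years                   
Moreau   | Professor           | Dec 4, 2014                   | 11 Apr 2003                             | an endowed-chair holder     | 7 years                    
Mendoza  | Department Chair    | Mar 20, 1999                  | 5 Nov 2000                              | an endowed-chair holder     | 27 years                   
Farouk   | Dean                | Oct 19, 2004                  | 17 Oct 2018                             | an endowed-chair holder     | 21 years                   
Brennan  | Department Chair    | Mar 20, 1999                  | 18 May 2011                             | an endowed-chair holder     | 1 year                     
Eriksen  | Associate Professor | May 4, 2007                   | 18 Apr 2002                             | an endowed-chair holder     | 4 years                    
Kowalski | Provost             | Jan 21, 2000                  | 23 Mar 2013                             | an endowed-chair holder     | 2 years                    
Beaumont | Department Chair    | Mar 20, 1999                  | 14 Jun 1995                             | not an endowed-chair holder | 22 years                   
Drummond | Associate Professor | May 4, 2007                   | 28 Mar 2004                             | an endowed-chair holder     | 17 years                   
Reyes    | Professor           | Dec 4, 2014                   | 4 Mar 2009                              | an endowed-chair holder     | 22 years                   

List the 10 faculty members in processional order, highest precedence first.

By current position: Kowalski (Provost); then Farouk (Dean); then Baptiste, Mendoza, Beaumont and Brennan (Department Chair); then Reyes and Moreau (Professor); then Drummond and Eriksen (Associate Professor).
Among Baptiste, Mendoza, Beaumont and Brennan, by date the degree was conferred (later first): Baptiste (Sep 17, 2006) before Mendoza, Beaumont and Brennan (Mar 20, 1999).
Among Mendoza, Beaumont and Brennan, by years of continuous service (higher first): Mendoza (27 years) before Beaumont (22 years) before Brennan (1 year).
Reyes and Moreau both have date the degree was conferred Dec 4, 2014, so the next rule applies.
Among Reyes and Moreau, by years of continuous service (higher first): Reyes (22 years) before Moreau (7 years).
Drummond and Eriksen both have date the degree was conferred May 4, 2007, so the next rule applies.
Among Drummond and Eriksen, by years of continuous service (higher first): Drummond (17 years) before Eriksen (4 years).
Full order: Kowalski, Farouk, Baptiste, Mendoza, Beaumont, Brennan, Reyes, Moreau, Drummond, Eriksen.

Kowalski, Farouk, Baptiste, Mendoza, Beaumont, Brennan, Reyes, Moreau, Drummond, Eriksen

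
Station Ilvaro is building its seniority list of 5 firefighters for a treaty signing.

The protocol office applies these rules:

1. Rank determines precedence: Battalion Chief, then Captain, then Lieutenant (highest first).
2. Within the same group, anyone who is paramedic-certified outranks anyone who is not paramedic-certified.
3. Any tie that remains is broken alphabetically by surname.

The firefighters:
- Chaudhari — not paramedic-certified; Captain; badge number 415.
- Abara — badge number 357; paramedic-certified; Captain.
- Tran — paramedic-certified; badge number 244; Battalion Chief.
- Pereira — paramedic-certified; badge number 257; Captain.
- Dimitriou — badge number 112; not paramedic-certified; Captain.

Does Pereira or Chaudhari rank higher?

By rank: Tran (Battalion Chief); then Abara, Pereira, Chaudhari and Dimitriou (Captain).
Among Abara, Pereira, Chaudhari and Dimitriou, paramedic-certified before not paramedic-certified: Abara and Pereira (paramedic-certified) before Chaudhari and Dimitriou (not paramedic-certified).
Among Abara and Pereira, alphabetically by surname: Abara before Pereira.
Among Chaudhari and Dimitriou, alphabetically by surname: Chaudhari before Dimitriou.
So Pereira takes precedence.

Pereira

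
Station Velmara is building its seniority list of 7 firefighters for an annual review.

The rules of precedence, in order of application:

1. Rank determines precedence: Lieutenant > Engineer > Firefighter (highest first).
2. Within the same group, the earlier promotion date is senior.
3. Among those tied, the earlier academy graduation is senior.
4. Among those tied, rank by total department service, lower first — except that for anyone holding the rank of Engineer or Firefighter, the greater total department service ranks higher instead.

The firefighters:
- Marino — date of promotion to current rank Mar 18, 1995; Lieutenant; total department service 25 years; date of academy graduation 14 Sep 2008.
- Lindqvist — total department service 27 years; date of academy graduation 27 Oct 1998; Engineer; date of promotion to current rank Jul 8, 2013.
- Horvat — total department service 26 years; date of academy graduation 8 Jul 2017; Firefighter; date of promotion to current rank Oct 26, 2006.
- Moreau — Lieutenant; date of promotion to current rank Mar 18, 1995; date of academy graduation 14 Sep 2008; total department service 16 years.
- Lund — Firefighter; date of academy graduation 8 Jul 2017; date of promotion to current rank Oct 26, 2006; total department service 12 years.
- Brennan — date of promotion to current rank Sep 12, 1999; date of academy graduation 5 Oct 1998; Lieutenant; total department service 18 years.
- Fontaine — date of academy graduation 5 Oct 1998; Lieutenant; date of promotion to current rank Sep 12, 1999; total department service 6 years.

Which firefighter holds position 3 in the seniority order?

By rank: Moreau, Marino, Fontaine and Brennan (Lieutenant); then Lindqvist (Engineer); then Horvat and Lund (Firefighter).
Among Moreau, Marino, Fontaine and Brennan, by date of promotion to current rank (earlier first): Moreau and Marino (Mar 18, 1995) before Fontaine and Brennan (Sep 12, 1999).
Moreau and Marino both have date of academy graduation 14 Sep 2008, so the next rule applies.
Among Moreau and Marino, by total department service (lower first): Moreau (16 years) before Marino (25 years).
Fontaine and Brennan both have date of academy graduation 5 Oct 1998, so the next rule applies.
Among Fontaine and Brennan, by total department service (lower first): Fontaine (6 years) before Brennan (18 years).
Horvat and Lund both have date of promotion to current rank Oct 26, 2006, so the next rule applies.
Horvat and Lund both have date of academy graduation 8 Jul 2017, so the next rule applies.
Among Horvat and Lund, by total department service (higher first) (reversed rule for this group): Horvat (26 years) before Lund (12 years).
Order: Moreau, Marino, Fontaine, Brennan, Lindqvist, Horvat, Lund.

Fontaine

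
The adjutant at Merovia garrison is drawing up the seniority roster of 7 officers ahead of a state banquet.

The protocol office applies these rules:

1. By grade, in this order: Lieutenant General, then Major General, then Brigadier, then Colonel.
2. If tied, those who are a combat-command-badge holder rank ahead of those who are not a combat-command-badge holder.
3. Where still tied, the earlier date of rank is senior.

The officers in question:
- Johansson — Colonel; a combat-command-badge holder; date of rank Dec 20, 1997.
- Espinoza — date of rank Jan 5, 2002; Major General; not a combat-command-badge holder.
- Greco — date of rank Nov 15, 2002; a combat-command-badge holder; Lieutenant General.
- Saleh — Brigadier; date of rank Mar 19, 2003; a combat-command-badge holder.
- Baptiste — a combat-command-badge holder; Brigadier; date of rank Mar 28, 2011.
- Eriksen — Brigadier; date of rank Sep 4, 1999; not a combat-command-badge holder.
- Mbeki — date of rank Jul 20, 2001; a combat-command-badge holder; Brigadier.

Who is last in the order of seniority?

Johansson

By grade: Greco (Lieutenant General); then Espinoza (Major General); then Mbeki, Saleh, Baptiste and Eriksen (Brigadier); then Johansson (Colonel).
Among Mbeki, Saleh, Baptiste and Eriksen, a combat-command-badge holder before not a combat-command-badge holder: Mbeki, Saleh and Baptiste (a combat-command-badge holder) before Eriksen (not a combat-command-badge holder).
Among Mbeki, Saleh and Baptiste, by date of rank (earlier first): Mbeki (Jul 20, 2001) before Saleh (Mar 19, 2003) before Baptiste (Mar 28, 2011).
Order: Greco, Espinoza, Mbeki, Saleh, Baptiste, Eriksen, Johansson.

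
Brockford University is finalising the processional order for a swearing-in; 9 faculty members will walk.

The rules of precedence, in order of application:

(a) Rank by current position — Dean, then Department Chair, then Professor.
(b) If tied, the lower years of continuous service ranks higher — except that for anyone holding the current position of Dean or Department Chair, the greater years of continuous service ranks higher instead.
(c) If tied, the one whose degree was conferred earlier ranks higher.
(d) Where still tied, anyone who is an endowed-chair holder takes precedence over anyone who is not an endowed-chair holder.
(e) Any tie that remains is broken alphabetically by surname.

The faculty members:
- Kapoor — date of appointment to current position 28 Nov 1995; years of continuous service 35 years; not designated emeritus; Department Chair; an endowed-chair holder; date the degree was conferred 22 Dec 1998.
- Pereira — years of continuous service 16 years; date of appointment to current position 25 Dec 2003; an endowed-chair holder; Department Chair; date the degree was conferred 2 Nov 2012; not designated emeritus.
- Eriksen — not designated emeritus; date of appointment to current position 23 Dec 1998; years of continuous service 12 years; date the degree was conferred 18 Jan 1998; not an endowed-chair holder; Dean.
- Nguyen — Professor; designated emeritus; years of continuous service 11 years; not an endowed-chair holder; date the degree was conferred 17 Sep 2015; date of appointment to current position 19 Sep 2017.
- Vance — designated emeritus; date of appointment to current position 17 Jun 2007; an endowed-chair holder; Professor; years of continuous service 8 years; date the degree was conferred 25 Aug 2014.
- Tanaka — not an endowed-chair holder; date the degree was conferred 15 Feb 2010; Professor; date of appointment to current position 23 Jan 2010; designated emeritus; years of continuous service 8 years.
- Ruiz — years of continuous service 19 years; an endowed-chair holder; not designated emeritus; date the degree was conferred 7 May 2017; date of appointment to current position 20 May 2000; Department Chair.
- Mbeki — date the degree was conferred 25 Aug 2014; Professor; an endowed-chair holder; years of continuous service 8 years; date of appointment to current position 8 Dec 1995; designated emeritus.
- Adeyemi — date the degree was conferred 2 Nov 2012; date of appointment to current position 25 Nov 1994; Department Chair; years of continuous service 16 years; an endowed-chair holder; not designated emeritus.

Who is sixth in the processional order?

By current position: Eriksen (Dean); then Kapoor, Ruiz, Adeyemi and Pereira (Department Chair); then Tanaka, Mbeki, Vance and Nguyen (Professor).
Among Kapoor, Ruiz, Adeyemi and Pereira, by years of continuous service (higher first) (reversed rule for this group): Kapoor (35 years) before Ruiz (19 years) before Adeyemi and Pereira (16 years).
Adeyemi and Pereira both have date the degree was conferred 2 Nov 2012, so the next rule applies.
Adeyemi and Pereira are each an endowed-chair holder, so the next rule applies.
Among Adeyemi and Pereira, alphabetically by surname: Adeyemi before Pereira.
Among Tanaka, Mbeki, Vance and Nguyen, by years of continuous service (lower first): Tanaka, Mbeki and Vance (8 years) before Nguyen (11 years).
Among Tanaka, Mbeki and Vance, by date the degree was conferred (earlier first): Tanaka (15 Feb 2010) before Mbeki and Vance (25 Aug 2014).
Mbeki and Vance are each an endowed-chair holder, so the next rule applies.
Among Mbeki and Vance, alphabetically by surname: Mbeki before Vance.
Order: Eriksen, Kapoor, Ruiz, Adeyemi, Pereira, Tanaka, Mbeki, Vance, Nguyen.

Tanaka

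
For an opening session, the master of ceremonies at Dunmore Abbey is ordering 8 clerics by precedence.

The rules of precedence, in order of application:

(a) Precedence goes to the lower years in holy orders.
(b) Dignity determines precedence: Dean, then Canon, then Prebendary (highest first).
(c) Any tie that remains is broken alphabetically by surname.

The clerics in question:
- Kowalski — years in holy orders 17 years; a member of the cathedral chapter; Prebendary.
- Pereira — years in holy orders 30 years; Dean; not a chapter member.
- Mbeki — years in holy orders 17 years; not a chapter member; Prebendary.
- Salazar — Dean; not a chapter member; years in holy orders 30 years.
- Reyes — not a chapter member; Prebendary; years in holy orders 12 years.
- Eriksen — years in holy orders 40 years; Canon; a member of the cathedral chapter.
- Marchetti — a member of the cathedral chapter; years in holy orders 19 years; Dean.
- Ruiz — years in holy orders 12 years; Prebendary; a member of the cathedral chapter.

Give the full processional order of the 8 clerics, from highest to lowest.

Reyes, Ruiz, Kowalski, Mbeki, Marchetti, Pereira, Salazar, Eriksen

By years in holy orders (lower first): Reyes and Ruiz (both 12 years); then Kowalski and Mbeki (both 17 years); then Marchetti (19 years); then Pereira and Salazar (both 30 years); then Eriksen (40 years).
Reyes and Ruiz are each Prebendary, so the next rule applies.
Among Reyes and Ruiz, alphabetically by surname: Reyes before Ruiz.
Kowalski and Mbeki are each Prebendary, so the next rule applies.
Among Kowalski and Mbeki, alphabetically by surname: Kowalski before Mbeki.
Pereira and Salazar are each Dean, so the next rule applies.
Among Pereira and Salazar, alphabetically by surname: Pereira before Salazar.
Full order: Reyes, Ruiz, Kowalski, Mbeki, Marchetti, Pereira, Salazar, Eriksen.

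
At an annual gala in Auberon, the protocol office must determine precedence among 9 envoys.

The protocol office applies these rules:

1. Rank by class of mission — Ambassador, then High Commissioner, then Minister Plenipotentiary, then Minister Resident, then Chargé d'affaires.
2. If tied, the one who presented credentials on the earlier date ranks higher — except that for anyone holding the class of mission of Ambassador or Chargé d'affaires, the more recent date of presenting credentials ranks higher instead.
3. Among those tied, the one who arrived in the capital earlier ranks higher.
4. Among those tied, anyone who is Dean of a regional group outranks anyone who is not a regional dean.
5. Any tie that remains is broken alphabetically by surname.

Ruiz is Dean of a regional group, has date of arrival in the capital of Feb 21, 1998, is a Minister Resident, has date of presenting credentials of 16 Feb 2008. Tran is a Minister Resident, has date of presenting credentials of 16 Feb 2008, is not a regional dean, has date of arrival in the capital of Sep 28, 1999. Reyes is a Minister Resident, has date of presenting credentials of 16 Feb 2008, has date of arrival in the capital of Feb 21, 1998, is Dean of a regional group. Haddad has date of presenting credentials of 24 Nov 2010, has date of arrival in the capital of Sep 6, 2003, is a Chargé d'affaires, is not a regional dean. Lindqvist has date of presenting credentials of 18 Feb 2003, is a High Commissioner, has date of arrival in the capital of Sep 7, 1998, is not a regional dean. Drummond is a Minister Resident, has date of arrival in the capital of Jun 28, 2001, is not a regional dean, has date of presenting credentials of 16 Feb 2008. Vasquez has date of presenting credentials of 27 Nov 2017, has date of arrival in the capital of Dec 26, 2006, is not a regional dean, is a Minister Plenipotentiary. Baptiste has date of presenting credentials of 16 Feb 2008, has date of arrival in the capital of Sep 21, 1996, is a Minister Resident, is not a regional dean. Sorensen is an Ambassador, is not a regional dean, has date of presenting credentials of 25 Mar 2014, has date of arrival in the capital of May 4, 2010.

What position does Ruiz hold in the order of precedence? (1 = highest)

6

By class of mission: Sorensen (Ambassador); then Lindqvist (High Commissioner); then Vasquez (Minister Plenipotentiary); then Baptiste, Reyes, Ruiz, Tran and Drummond (Minister Resident); then Haddad (Chargé d'affaires).
Baptiste, Reyes, Ruiz, Tran and Drummond all have date of presenting credentials 16 Feb 2008, so the next rule applies.
Among Baptiste, Reyes, Ruiz, Tran and Drummond, by date of arrival in the capital (earlier first): Baptiste (Sep 21, 1996) before Reyes and Ruiz (Feb 21, 1998) before Tran (Sep 28, 1999) before Drummond (Jun 28, 2001).
Reyes and Ruiz are each Dean of a regional group, so the next rule applies.
Among Reyes and Ruiz, alphabetically by surname: Reyes before Ruiz.
Order: Sorensen, Lindqvist, Vasquez, Baptiste, Reyes, Ruiz, Tran, Drummond, Haddad. So position 6.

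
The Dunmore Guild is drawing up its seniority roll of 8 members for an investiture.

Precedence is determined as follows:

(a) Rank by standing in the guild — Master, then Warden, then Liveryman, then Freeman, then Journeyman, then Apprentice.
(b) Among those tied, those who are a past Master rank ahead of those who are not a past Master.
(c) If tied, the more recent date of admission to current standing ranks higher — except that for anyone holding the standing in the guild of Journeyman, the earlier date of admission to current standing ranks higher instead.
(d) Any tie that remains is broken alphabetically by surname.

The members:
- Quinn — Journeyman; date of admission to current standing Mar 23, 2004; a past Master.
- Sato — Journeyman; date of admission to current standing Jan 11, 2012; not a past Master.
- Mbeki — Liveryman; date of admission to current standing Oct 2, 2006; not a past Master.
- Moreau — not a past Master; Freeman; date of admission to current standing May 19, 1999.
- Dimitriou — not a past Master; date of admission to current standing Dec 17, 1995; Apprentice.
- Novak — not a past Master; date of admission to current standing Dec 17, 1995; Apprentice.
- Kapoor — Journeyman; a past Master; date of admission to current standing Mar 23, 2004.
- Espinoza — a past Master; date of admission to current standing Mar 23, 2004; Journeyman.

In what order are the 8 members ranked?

Mbeki, Moreau, Espinoza, Kapoor, Quinn, Sato, Dimitriou, Novak

By standing in the guild: Mbeki (Liveryman); then Moreau (Freeman); then Espinoza, Kapoor, Quinn and Sato (Journeyman); then Dimitriou and Novak (Apprentice).
Among Espinoza, Kapoor, Quinn and Sato, a past Master before not a past Master: Espinoza, Kapoor and Quinn (a past Master) before Sato (not a past Master).
Espinoza, Kapoor and Quinn all have date of admission to current standing Mar 23, 2004, so the next rule applies.
Among Espinoza, Kapoor and Quinn, alphabetically by surname: Espinoza before Kapoor before Quinn.
Dimitriou and Novak are each not a past Master, so the next rule applies.
Dimitriou and Novak both have date of admission to current standing Dec 17, 1995, so the next rule applies.
Among Dimitriou and Novak, alphabetically by surname: Dimitriou before Novak.
Full order: Mbeki, Moreau, Espinoza, Kapoor, Quinn, Sato, Dimitriou, Novak.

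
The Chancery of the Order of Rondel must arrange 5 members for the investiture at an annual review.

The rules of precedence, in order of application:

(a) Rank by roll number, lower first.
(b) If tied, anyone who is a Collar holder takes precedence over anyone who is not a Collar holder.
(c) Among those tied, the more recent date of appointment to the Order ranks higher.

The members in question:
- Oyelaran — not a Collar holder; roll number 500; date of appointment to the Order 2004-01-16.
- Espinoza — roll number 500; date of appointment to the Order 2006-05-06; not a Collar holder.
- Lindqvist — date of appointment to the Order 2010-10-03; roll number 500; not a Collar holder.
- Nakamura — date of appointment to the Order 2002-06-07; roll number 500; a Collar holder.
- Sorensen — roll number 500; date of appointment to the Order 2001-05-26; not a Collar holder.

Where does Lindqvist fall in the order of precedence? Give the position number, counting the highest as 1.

By roll number (lower first): Nakamura, Lindqvist, Espinoza, Oyelaran and Sorensen (each 500).
Among Nakamura, Lindqvist, Espinoza, Oyelaran and Sorensen, a Collar holder before not a Collar holder: Nakamura (a Collar holder) before Lindqvist, Espinoza, Oyelaran and Sorensen (not a Collar holder).
Among Lindqvist, Espinoza, Oyelaran and Sorensen, by date of appointment to the Order (later first): Lindqvist (2010-10-03) before Espinoza (2006-05-06) before Oyelaran (2004-01-16) before Sorensen (2001-05-26).
Order: Nakamura, Lindqvist, Espinoza, Oyelaran, Sorensen. So position 2.

2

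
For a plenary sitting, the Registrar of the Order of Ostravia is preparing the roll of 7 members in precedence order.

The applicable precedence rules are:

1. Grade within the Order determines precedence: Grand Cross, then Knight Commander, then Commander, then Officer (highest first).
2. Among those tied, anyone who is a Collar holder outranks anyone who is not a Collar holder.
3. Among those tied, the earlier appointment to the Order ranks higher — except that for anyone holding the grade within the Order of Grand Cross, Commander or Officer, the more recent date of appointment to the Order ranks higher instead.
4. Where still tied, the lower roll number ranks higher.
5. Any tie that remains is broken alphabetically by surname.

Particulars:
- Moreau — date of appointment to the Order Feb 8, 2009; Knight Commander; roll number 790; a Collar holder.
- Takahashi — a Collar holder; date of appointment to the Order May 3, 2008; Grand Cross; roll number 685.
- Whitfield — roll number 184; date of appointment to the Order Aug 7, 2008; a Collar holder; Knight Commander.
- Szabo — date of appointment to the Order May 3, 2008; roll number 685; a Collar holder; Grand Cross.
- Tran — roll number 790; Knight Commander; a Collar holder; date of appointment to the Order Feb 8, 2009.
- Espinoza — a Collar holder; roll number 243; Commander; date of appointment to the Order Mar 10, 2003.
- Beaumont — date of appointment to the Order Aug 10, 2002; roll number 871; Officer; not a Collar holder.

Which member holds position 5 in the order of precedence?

By grade within the Order: Szabo and Takahashi (Grand Cross); then Whitfield, Moreau and Tran (Knight Commander); then Espinoza (Commander); then Beaumont (Officer).
Szabo and Takahashi are each a Collar holder, so the next rule applies.
Szabo and Takahashi both have date of appointment to the Order May 3, 2008, so the next rule applies.
Szabo and Takahashi both have roll number 685, so the next rule applies.
Among Szabo and Takahashi, alphabetically by surname: Szabo before Takahashi.
Whitfield, Moreau and Tran are each a Collar holder, so the next rule applies.
Among Whitfield, Moreau and Tran, by date of appointment to the Order (earlier first): Whitfield (Aug 7, 2008) before Moreau and Tran (Feb 8, 2009).
Moreau and Tran both have roll number 790, so the next rule applies.
Among Moreau and Tran, alphabetically by surname: Moreau before Tran.
Order: Szabo, Takahashi, Whitfield, Moreau, Tran, Espinoza, Beaumont.

Tran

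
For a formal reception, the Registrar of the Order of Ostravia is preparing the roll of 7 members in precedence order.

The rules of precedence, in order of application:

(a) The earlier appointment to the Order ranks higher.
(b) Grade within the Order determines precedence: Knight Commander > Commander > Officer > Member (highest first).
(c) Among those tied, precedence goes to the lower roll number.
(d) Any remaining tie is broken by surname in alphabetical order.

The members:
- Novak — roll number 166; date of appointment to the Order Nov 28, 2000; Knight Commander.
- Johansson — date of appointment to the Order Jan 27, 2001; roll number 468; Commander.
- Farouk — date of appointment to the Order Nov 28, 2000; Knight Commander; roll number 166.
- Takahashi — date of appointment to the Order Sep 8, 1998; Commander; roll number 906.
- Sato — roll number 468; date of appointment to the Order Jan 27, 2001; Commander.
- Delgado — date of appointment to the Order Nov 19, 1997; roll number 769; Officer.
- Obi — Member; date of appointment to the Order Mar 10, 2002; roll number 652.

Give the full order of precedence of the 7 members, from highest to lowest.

By date of appointment to the Order (earlier first): Delgado (Nov 19, 1997); then Takahashi (Sep 8, 1998); then Farouk and Novak (both Nov 28, 2000); then Johansson and Sato (both Jan 27, 2001); then Obi (Mar 10, 2002).
Farouk and Novak are each Knight Commander, so the next rule applies.
Farouk and Novak both have roll number 166, so the next rule applies.
Among Farouk and Novak, alphabetically by surname: Farouk before Novak.
Johansson and Sato are each Commander, so the next rule applies.
Johansson and Sato both have roll number 468, so the next rule applies.
Among Johansson and Sato, alphabetically by surname: Johansson before Sato.
Full order: Delgado, Takahashi, Farouk, Novak, Johansson, Sato, Obi.

Delgado, Takahashi, Farouk, Novak, Johansson, Sato, Obi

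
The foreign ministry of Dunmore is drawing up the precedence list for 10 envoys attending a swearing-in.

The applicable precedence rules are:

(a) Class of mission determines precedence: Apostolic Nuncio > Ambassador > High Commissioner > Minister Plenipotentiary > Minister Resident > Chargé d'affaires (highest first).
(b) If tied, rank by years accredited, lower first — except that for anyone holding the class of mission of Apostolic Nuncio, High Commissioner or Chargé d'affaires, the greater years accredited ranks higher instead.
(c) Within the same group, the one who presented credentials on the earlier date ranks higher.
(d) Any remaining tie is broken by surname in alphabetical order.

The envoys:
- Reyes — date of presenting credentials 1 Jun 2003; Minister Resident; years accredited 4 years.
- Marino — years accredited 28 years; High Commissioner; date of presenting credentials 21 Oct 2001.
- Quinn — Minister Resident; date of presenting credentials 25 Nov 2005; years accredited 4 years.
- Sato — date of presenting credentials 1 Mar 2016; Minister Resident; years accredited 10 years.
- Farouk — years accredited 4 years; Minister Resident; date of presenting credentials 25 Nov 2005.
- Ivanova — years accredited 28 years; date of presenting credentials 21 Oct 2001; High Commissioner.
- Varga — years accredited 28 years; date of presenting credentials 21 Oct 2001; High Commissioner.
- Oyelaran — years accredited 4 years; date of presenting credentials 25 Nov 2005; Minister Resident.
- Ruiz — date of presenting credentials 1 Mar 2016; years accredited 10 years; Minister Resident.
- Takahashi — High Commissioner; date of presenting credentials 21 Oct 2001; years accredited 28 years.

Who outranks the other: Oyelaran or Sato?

By class of mission: Ivanova, Marino, Takahashi and Varga (High Commissioner); then Reyes, Farouk, Oyelaran, Quinn, Ruiz and Sato (Minister Resident).
Ivanova, Marino, Takahashi and Varga all have years accredited 28 years, so the next rule applies.
Ivanova, Marino, Takahashi and Varga all have date of presenting credentials 21 Oct 2001, so the next rule applies.
Among Ivanova, Marino, Takahashi and Varga, alphabetically by surname: Ivanova before Marino before Takahashi before Varga.
Among Reyes, Farouk, Oyelaran, Quinn, Ruiz and Sato, by years accredited (lower first): Reyes, Farouk, Oyelaran and Quinn (4 years) before Ruiz and Sato (10 years).
Among Reyes, Farouk, Oyelaran and Quinn, by date of presenting credentials (earlier first): Reyes (1 Jun 2003) before Farouk, Oyelaran and Quinn (25 Nov 2005).
Among Farouk, Oyelaran and Quinn, alphabetically by surname: Farouk before Oyelaran before Quinn.
Ruiz and Sato both have date of presenting credentials 1 Mar 2016, so the next rule applies.
Among Ruiz and Sato, alphabetically by surname: Ruiz before Sato.
So Oyelaran takes precedence.

Oyelaran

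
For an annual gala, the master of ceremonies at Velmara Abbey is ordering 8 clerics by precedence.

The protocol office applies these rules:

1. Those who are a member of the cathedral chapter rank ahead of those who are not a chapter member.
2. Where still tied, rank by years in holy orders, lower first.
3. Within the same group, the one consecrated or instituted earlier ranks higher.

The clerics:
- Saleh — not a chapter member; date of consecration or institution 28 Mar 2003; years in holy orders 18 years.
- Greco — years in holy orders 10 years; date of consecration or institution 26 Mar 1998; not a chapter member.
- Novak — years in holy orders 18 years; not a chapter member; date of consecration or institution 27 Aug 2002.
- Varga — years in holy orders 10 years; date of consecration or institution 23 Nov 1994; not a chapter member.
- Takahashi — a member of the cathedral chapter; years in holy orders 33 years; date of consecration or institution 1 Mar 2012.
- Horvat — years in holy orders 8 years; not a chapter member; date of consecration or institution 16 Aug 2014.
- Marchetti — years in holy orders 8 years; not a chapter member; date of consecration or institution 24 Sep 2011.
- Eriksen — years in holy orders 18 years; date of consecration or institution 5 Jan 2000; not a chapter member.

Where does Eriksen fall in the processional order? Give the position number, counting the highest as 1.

By the first rule: Takahashi (a member of the cathedral chapter); then Marchetti, Horvat, Varga, Greco, Eriksen, Novak and Saleh (each not a chapter member).
Among Marchetti, Horvat, Varga, Greco, Eriksen, Novak and Saleh, by years in holy orders (lower first): Marchetti and Horvat (8 years) before Varga and Greco (10 years) before Eriksen, Novak and Saleh (18 years).
Among Marchetti and Horvat, by date of consecration or institution (earlier first): Marchetti (24 Sep 2011) before Horvat (16 Aug 2014).
Among Varga and Greco, by date of consecration or institution (earlier first): Varga (23 Nov 1994) before Greco (26 Mar 1998).
Among Eriksen, Novak and Saleh, by date of consecration or institution (earlier first): Eriksen (5 Jan 2000) before Novak (27 Aug 2002) before Saleh (28 Mar 2003).
Order: Takahashi, Marchetti, Horvat, Varga, Greco, Eriksen, Novak, Saleh. So position 6.

6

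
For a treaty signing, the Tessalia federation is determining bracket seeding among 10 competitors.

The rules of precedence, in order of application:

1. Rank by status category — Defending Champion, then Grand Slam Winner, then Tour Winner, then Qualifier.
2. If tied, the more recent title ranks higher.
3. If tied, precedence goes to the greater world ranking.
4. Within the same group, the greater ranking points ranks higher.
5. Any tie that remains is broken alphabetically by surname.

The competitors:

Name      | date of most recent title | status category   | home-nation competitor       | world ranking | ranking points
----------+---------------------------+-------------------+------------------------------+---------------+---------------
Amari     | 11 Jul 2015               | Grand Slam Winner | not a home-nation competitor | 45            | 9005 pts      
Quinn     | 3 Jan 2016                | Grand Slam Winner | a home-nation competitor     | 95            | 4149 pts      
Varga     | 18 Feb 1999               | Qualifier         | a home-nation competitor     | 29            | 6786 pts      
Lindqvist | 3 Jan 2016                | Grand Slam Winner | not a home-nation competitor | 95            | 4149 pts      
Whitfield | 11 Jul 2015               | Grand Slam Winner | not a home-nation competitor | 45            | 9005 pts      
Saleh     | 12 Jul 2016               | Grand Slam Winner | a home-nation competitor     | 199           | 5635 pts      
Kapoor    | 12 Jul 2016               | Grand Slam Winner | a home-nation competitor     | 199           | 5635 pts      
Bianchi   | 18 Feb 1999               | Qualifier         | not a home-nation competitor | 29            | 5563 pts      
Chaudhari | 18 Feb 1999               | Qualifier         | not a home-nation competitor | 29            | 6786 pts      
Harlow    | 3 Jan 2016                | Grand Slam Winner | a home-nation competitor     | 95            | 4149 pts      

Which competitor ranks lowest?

By status category: Kapoor, Saleh, Harlow, Lindqvist, Quinn, Amari and Whitfield (Grand Slam Winner); then Chaudhari, Varga and Bianchi (Qualifier).
Among Kapoor, Saleh, Harlow, Lindqvist, Quinn, Amari and Whitfield, by date of most recent title (later first): Kapoor and Saleh (12 Jul 2016) before Harlow, Lindqvist and Quinn (3 Jan 2016) before Amari and Whitfield (11 Jul 2015).
Kapoor and Saleh both have world ranking 199, so the next rule applies.
Kapoor and Saleh both have ranking points 5635 pts, so the next rule applies.
Among Kapoor and Saleh, alphabetically by surname: Kapoor before Saleh.
Harlow, Lindqvist and Quinn all have world ranking 95, so the next rule applies.
Harlow, Lindqvist and Quinn all have ranking points 4149 pts, so the next rule applies.
Among Harlow, Lindqvist and Quinn, alphabetically by surname: Harlow before Lindqvist before Quinn.
Amari and Whitfield both have world ranking 45, so the next rule applies.
Amari and Whitfield both have ranking points 9005 pts, so the next rule applies.
Among Amari and Whitfield, alphabetically by surname: Amari before Whitfield.
Chaudhari, Varga and Bianchi all have date of most recent title 18 Feb 1999, so the next rule applies.
Chaudhari, Varga and Bianchi all have world ranking 29, so the next rule applies.
Among Chaudhari, Varga and Bianchi, by ranking points (higher first): Chaudhari and Varga (6786 pts) before Bianchi (5563 pts).
Among Chaudhari and Varga, alphabetically by surname: Chaudhari before Varga.
Order: Kapoor, Saleh, Harlow, Lindqvist, Quinn, Amari, Whitfield, Chaudhari, Varga, Bianchi.

Bianchi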